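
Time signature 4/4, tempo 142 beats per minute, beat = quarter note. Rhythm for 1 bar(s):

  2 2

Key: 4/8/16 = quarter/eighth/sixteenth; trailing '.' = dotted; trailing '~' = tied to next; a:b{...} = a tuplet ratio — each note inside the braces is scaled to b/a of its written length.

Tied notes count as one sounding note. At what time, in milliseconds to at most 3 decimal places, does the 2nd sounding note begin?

note 2 onset = 2b = 845.07ms

1. 0.0ms @ 0 + 845.07ms (2)
2. 845.07ms @ 2 + 845.07ms (2)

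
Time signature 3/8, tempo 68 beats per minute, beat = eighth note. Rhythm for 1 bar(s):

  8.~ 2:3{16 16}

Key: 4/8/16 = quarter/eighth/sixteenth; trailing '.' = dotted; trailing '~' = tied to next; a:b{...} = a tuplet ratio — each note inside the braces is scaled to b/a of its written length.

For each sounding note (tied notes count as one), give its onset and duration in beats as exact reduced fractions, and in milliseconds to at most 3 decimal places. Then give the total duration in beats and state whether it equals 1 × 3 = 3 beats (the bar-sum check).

1) 0.0ms=0b +1985.294ms=9/4b
2) 1985.294ms=9/4b +661.765ms=3/4b
Σ=3b of 3 (68bpm 3/8) — PASS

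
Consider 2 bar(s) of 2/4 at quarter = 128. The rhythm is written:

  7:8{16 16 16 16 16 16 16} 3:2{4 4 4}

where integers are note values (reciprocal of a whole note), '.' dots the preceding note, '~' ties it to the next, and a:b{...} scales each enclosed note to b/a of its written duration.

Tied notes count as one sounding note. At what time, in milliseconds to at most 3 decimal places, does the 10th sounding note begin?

note 10 onset = 10/3b = 1562.5ms

1. 0.0ms @ 0 + 133.929ms (2/7)
2. 133.929ms @ 2/7 + 133.929ms (2/7)
3. 267.857ms @ 4/7 + 133.929ms (2/7)
4. 401.786ms @ 6/7 + 133.929ms (2/7)
5. 535.714ms @ 8/7 + 133.929ms (2/7)
6. 669.643ms @ 10/7 + 133.929ms (2/7)
7. 803.571ms @ 12/7 + 133.929ms (2/7)
8. 937.5ms @ 2 + 312.5ms (2/3)
9. 1250.0ms @ 8/3 + 312.5ms (2/3)
10. 1562.5ms @ 10/3 + 312.5ms (2/3)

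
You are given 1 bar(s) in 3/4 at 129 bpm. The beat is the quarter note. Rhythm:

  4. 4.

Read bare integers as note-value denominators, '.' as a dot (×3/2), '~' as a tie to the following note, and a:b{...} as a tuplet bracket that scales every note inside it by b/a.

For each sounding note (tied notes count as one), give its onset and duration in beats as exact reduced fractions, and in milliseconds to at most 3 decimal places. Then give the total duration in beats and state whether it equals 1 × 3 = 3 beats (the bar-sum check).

1) 0.0ms=0b +697.674ms=3/2b
2) 697.674ms=3/2b +697.674ms=3/2b
Σ=3b of 3 (129bpm 3/4) — PASS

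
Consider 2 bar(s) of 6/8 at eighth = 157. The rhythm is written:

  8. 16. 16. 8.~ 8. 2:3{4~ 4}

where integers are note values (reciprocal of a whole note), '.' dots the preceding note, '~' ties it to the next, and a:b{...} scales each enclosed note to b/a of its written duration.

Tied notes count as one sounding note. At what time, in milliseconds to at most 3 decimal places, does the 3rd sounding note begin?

1. 0.0ms @ 0 + 573.248ms (3/2)
2. 573.248ms @ 3/2 + 286.624ms (3/4)
3. 859.873ms @ 9/4 + 286.624ms (3/4)
4. 1146.497ms @ 3 + 1146.497ms (3)
5. 2292.994ms @ 6 + 2292.994ms (6)

note 3 onset = 9/4b = 859.873ms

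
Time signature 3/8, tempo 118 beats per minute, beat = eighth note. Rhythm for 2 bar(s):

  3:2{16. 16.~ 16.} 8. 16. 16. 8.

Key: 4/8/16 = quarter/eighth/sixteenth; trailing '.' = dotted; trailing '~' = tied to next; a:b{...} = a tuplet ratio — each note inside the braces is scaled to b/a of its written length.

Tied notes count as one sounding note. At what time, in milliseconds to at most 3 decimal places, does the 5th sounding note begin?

1. 0.0ms @ 0 + 254.237ms (1/2)
2. 254.237ms @ 1/2 + 508.475ms (1)
3. 762.712ms @ 3/2 + 762.712ms (3/2)
4. 1525.424ms @ 3 + 381.356ms (3/4)
5. 1906.78ms @ 15/4 + 381.356ms (3/4)
6. 2288.136ms @ 9/2 + 762.712ms (3/2)

note 5 onset = 15/4b = 1906.78ms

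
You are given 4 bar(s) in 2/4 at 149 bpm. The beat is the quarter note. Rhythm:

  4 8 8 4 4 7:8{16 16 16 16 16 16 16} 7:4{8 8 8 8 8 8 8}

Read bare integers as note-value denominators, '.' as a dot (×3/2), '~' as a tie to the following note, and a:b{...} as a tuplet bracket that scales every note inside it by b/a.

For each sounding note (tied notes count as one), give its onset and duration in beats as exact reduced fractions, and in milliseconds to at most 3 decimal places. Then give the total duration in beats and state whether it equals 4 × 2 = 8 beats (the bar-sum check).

1) 0.0ms=0b +402.685ms=1b
2) 402.685ms=1b +201.342ms=1/2b
3) 604.027ms=3/2b +201.342ms=1/2b
4) 805.369ms=2b +402.685ms=1b
5) 1208.054ms=3b +402.685ms=1b
6) 1610.738ms=4b +115.053ms=2/7b
7) 1725.791ms=30/7b +115.053ms=2/7b
8) 1840.844ms=32/7b +115.053ms=2/7b
9) 1955.896ms=34/7b +115.053ms=2/7b
10) 2070.949ms=36/7b +115.053ms=2/7b
11) 2186.002ms=38/7b +115.053ms=2/7b
12) 2301.055ms=40/7b +115.053ms=2/7b
13) 2416.107ms=6b +115.053ms=2/7b
14) 2531.16ms=44/7b +115.053ms=2/7b
15) 2646.213ms=46/7b +115.053ms=2/7b
16) 2761.266ms=48/7b +115.053ms=2/7b
17) 2876.318ms=50/7b +115.053ms=2/7b
18) 2991.371ms=52/7b +115.053ms=2/7b
19) 3106.424ms=54/7b +115.053ms=2/7b
Σ=8b of 8 (149bpm 2/4) — PASS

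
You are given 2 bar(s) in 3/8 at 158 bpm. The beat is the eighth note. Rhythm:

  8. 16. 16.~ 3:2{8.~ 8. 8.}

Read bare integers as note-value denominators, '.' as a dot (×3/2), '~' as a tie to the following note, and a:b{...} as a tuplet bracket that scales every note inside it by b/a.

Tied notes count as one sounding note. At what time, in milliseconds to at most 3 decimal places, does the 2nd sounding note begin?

note 2 onset = 3/2b = 569.62ms

1. 0.0ms @ 0 + 569.62ms (3/2)
2. 569.62ms @ 3/2 + 284.81ms (3/4)
3. 854.43ms @ 9/4 + 1044.304ms (11/4)
4. 1898.734ms @ 5 + 379.747ms (1)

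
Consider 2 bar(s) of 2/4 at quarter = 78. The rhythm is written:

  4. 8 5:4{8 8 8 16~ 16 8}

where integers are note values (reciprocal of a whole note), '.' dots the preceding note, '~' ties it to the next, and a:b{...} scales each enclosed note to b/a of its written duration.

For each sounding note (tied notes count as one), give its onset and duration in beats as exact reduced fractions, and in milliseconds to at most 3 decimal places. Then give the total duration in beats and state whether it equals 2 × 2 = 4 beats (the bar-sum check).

1) 0.0ms=0b +1153.846ms=3/2b
2) 1153.846ms=3/2b +384.615ms=1/2b
3) 1538.462ms=2b +307.692ms=2/5b
4) 1846.154ms=12/5b +307.692ms=2/5b
5) 2153.846ms=14/5b +307.692ms=2/5b
6) 2461.538ms=16/5b +307.692ms=2/5b
7) 2769.231ms=18/5b +307.692ms=2/5b
Σ=4b of 4 (78bpm 2/4) — PASS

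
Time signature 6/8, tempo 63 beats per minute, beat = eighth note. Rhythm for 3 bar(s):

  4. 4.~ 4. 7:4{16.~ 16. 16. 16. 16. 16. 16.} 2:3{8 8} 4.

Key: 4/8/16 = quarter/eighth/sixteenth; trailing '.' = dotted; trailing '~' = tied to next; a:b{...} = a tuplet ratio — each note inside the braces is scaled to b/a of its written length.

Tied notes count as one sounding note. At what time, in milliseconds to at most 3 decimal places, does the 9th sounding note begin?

note 9 onset = 12b = 11428.571ms

1. 0.0ms @ 0 + 2857.143ms (3)
2. 2857.143ms @ 3 + 5714.286ms (6)
3. 8571.429ms @ 9 + 816.327ms (6/7)
4. 9387.755ms @ 69/7 + 408.163ms (3/7)
5. 9795.918ms @ 72/7 + 408.163ms (3/7)
6. 10204.082ms @ 75/7 + 408.163ms (3/7)
7. 10612.245ms @ 78/7 + 408.163ms (3/7)
8. 11020.408ms @ 81/7 + 408.163ms (3/7)
9. 11428.571ms @ 12 + 1428.571ms (3/2)
10. 12857.143ms @ 27/2 + 1428.571ms (3/2)
11. 14285.714ms @ 15 + 2857.143ms (3)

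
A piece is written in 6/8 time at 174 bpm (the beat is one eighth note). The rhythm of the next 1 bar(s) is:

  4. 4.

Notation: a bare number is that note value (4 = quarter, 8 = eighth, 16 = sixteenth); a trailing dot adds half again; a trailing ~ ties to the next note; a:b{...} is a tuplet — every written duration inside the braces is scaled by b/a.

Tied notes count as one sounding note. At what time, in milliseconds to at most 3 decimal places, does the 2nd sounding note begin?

1. 0.0ms @ 0 + 1034.483ms (3)
2. 1034.483ms @ 3 + 1034.483ms (3)

note 2 onset = 3b = 1034.483ms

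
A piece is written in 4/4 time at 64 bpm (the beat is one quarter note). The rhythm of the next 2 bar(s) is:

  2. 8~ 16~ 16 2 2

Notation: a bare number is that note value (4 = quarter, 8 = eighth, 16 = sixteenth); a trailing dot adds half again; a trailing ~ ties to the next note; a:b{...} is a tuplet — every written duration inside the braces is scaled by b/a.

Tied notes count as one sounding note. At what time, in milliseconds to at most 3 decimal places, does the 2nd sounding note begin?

1. 0.0ms @ 0 + 2812.5ms (3)
2. 2812.5ms @ 3 + 937.5ms (1)
3. 3750.0ms @ 4 + 1875.0ms (2)
4. 5625.0ms @ 6 + 1875.0ms (2)

note 2 onset = 3b = 2812.5ms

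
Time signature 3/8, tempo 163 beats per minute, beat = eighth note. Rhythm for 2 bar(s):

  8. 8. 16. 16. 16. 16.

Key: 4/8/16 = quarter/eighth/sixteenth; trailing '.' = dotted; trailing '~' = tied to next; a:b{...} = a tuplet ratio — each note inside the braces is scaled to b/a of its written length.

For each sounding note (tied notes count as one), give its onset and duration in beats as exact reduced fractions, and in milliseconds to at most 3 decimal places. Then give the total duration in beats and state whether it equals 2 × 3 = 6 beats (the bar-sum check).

1) 0.0ms=0b +552.147ms=3/2b
2) 552.147ms=3/2b +552.147ms=3/2b
3) 1104.294ms=3b +276.074ms=3/4b
4) 1380.368ms=15/4b +276.074ms=3/4b
5) 1656.442ms=9/2b +276.074ms=3/4b
6) 1932.515ms=21/4b +276.074ms=3/4b
Σ=6b of 6 (163bpm 3/8) — PASS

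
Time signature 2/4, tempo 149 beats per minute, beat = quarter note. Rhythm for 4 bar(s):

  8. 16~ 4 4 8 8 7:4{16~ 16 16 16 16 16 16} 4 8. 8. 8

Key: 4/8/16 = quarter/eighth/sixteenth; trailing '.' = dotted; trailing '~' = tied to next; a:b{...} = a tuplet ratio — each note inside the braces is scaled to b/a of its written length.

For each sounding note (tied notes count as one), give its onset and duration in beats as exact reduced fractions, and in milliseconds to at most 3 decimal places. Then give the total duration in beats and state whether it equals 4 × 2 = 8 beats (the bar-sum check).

1) 0.0ms=0b +302.013ms=3/4b
2) 302.013ms=3/4b +503.356ms=5/4b
3) 805.369ms=2b +402.685ms=1b
4) 1208.054ms=3b +201.342ms=1/2b
5) 1409.396ms=7/2b +201.342ms=1/2b
6) 1610.738ms=4b +115.053ms=2/7b
7) 1725.791ms=30/7b +57.526ms=1/7b
8) 1783.317ms=31/7b +57.526ms=1/7b
9) 1840.844ms=32/7b +57.526ms=1/7b
10) 1898.37ms=33/7b +57.526ms=1/7b
11) 1955.896ms=34/7b +57.526ms=1/7b
12) 2013.423ms=5b +402.685ms=1b
13) 2416.107ms=6b +302.013ms=3/4b
14) 2718.121ms=27/4b +302.013ms=3/4b
15) 3020.134ms=15/2b +201.342ms=1/2b
Σ=8b of 8 (149bpm 2/4) — PASS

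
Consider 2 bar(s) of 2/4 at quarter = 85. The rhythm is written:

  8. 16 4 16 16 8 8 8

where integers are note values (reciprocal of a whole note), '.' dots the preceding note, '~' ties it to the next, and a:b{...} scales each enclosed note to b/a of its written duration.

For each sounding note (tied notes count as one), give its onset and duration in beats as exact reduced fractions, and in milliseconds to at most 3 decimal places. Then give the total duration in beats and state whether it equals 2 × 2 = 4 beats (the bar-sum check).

1) 0.0ms=0b +529.412ms=3/4b
2) 529.412ms=3/4b +176.471ms=1/4b
3) 705.882ms=1b +705.882ms=1b
4) 1411.765ms=2b +176.471ms=1/4b
5) 1588.235ms=9/4b +176.471ms=1/4b
6) 1764.706ms=5/2b +352.941ms=1/2b
7) 2117.647ms=3b +352.941ms=1/2b
8) 2470.588ms=7/2b +352.941ms=1/2b
Σ=4b of 4 (85bpm 2/4) — PASS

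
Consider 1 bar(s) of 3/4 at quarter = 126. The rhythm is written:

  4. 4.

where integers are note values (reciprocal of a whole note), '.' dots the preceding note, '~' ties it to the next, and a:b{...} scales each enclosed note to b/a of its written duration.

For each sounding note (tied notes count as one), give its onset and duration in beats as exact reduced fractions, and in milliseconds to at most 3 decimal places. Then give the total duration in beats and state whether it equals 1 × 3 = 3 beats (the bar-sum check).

1) 0.0ms=0b +714.286ms=3/2b
2) 714.286ms=3/2b +714.286ms=3/2b
Σ=3b of 3 (126bpm 3/4) — PASS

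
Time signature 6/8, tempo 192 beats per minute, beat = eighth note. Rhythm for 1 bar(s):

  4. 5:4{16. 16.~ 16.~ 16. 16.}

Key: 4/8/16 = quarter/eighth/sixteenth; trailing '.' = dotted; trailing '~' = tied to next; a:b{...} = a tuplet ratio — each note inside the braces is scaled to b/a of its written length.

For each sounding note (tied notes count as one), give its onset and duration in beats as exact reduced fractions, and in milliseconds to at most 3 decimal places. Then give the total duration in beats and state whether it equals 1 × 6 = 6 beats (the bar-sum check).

1) 0.0ms=0b +937.5ms=3b
2) 937.5ms=3b +187.5ms=3/5b
3) 1125.0ms=18/5b +562.5ms=9/5b
4) 1687.5ms=27/5b +187.5ms=3/5b
Σ=6b of 6 (192bpm 6/8) — PASS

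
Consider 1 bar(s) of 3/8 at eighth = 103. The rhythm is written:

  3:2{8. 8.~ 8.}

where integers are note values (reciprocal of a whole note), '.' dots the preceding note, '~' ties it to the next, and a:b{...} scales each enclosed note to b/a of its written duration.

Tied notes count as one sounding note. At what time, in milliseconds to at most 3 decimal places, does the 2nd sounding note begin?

note 2 onset = 1b = 582.524ms

1. 0.0ms @ 0 + 582.524ms (1)
2. 582.524ms @ 1 + 1165.049ms (2)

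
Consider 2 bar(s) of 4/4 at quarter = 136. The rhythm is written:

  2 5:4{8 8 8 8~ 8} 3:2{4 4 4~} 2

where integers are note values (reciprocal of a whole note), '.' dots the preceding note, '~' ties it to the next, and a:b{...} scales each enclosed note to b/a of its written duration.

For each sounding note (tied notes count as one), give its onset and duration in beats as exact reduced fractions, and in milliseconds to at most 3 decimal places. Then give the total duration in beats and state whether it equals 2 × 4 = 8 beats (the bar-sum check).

1) 0.0ms=0b +882.353ms=2b
2) 882.353ms=2b +176.471ms=2/5b
3) 1058.824ms=12/5b +176.471ms=2/5b
4) 1235.294ms=14/5b +176.471ms=2/5b
5) 1411.765ms=16/5b +352.941ms=4/5b
6) 1764.706ms=4b +294.118ms=2/3b
7) 2058.824ms=14/3b +294.118ms=2/3b
8) 2352.941ms=16/3b +1176.471ms=8/3b
Σ=8b of 8 (136bpm 4/4) — PASS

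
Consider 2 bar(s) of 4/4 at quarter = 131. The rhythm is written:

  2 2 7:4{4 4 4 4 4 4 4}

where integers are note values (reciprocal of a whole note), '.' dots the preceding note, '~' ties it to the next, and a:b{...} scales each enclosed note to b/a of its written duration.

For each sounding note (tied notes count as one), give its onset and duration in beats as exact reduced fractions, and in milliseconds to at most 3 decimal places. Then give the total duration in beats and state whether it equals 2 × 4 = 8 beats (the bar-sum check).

1) 0.0ms=0b +916.031ms=2b
2) 916.031ms=2b +916.031ms=2b
3) 1832.061ms=4b +261.723ms=4/7b
4) 2093.784ms=32/7b +261.723ms=4/7b
5) 2355.507ms=36/7b +261.723ms=4/7b
6) 2617.23ms=40/7b +261.723ms=4/7b
7) 2878.953ms=44/7b +261.723ms=4/7b
8) 3140.676ms=48/7b +261.723ms=4/7b
9) 3402.399ms=52/7b +261.723ms=4/7b
Σ=8b of 8 (131bpm 4/4) — PASS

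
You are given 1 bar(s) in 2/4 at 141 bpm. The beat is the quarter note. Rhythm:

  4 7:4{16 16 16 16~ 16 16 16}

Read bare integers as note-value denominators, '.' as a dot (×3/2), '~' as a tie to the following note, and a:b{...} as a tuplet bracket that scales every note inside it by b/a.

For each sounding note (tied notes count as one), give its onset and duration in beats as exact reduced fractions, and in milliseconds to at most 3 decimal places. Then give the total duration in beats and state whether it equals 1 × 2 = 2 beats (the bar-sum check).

1) 0.0ms=0b +425.532ms=1b
2) 425.532ms=1b +60.79ms=1/7b
3) 486.322ms=8/7b +60.79ms=1/7b
4) 547.112ms=9/7b +60.79ms=1/7b
5) 607.903ms=10/7b +121.581ms=2/7b
6) 729.483ms=12/7b +60.79ms=1/7b
7) 790.274ms=13/7b +60.79ms=1/7b
Σ=2b of 2 (141bpm 2/4) — PASS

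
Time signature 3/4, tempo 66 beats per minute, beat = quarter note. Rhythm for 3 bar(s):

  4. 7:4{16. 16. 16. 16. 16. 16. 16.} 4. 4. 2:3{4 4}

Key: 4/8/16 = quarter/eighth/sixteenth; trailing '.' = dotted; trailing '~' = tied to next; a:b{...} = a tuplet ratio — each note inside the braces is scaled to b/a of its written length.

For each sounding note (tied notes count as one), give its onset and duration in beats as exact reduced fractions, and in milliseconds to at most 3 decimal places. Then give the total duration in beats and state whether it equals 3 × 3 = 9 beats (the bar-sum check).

1) 0.0ms=0b +1363.636ms=3/2b
2) 1363.636ms=3/2b +194.805ms=3/14b
3) 1558.442ms=12/7b +194.805ms=3/14b
4) 1753.247ms=27/14b +194.805ms=3/14b
5) 1948.052ms=15/7b +194.805ms=3/14b
6) 2142.857ms=33/14b +194.805ms=3/14b
7) 2337.662ms=18/7b +194.805ms=3/14b
8) 2532.468ms=39/14b +194.805ms=3/14b
9) 2727.273ms=3b +1363.636ms=3/2b
10) 4090.909ms=9/2b +1363.636ms=3/2b
11) 5454.545ms=6b +1363.636ms=3/2b
12) 6818.182ms=15/2b +1363.636ms=3/2b
Σ=9b of 9 (66bpm 3/4) — PASS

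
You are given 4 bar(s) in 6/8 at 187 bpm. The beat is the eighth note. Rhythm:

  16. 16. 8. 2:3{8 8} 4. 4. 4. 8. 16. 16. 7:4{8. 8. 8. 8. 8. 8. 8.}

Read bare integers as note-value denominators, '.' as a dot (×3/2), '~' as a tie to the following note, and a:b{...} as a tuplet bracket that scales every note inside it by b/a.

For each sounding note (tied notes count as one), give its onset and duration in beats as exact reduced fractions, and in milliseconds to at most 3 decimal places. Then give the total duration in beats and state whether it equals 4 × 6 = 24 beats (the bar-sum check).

1) 0.0ms=0b +240.642ms=3/4b
2) 240.642ms=3/4b +240.642ms=3/4b
3) 481.283ms=3/2b +481.283ms=3/2b
4) 962.567ms=3b +481.283ms=3/2b
5) 1443.85ms=9/2b +481.283ms=3/2b
6) 1925.134ms=6b +962.567ms=3b
7) 2887.701ms=9b +962.567ms=3b
8) 3850.267ms=12b +962.567ms=3b
9) 4812.834ms=15b +481.283ms=3/2b
10) 5294.118ms=33/2b +240.642ms=3/4b
11) 5534.759ms=69/4b +240.642ms=3/4b
12) 5775.401ms=18b +275.019ms=6/7b
13) 6050.42ms=132/7b +275.019ms=6/7b
14) 6325.439ms=138/7b +275.019ms=6/7b
15) 6600.458ms=144/7b +275.019ms=6/7b
16) 6875.477ms=150/7b +275.019ms=6/7b
17) 7150.497ms=156/7b +275.019ms=6/7b
18) 7425.516ms=162/7b +275.019ms=6/7b
Σ=24b of 24 (187bpm 6/8) — PASS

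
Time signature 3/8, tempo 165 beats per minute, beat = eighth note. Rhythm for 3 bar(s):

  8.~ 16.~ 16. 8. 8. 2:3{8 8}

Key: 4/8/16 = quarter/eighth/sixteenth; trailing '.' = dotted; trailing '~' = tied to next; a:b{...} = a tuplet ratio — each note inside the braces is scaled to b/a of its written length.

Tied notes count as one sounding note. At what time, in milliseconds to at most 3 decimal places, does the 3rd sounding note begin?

1. 0.0ms @ 0 + 1090.909ms (3)
2. 1090.909ms @ 3 + 545.455ms (3/2)
3. 1636.364ms @ 9/2 + 545.455ms (3/2)
4. 2181.818ms @ 6 + 545.455ms (3/2)
5. 2727.273ms @ 15/2 + 545.455ms (3/2)

note 3 onset = 9/2b = 1636.364ms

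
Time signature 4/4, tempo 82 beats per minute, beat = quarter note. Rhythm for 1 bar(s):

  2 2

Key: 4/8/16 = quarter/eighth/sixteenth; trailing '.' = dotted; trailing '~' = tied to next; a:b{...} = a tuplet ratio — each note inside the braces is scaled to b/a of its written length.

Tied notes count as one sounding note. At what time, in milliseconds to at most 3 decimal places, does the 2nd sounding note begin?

note 2 onset = 2b = 1463.415ms

1. 0.0ms @ 0 + 1463.415ms (2)
2. 1463.415ms @ 2 + 1463.415ms (2)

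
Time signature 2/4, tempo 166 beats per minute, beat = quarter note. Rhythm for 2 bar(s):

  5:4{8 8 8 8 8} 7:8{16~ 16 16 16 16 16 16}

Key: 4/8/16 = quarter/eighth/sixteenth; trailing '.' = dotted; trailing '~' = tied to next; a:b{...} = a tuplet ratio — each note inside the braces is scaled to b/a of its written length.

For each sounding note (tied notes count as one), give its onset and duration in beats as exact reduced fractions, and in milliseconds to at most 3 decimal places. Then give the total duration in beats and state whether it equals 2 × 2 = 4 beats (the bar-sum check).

1) 0.0ms=0b +144.578ms=2/5b
2) 144.578ms=2/5b +144.578ms=2/5b
3) 289.157ms=4/5b +144.578ms=2/5b
4) 433.735ms=6/5b +144.578ms=2/5b
5) 578.313ms=8/5b +144.578ms=2/5b
6) 722.892ms=2b +206.54ms=4/7b
7) 929.432ms=18/7b +103.27ms=2/7b
8) 1032.702ms=20/7b +103.27ms=2/7b
9) 1135.972ms=22/7b +103.27ms=2/7b
10) 1239.243ms=24/7b +103.27ms=2/7b
11) 1342.513ms=26/7b +103.27ms=2/7b
Σ=4b of 4 (166bpm 2/4) — PASS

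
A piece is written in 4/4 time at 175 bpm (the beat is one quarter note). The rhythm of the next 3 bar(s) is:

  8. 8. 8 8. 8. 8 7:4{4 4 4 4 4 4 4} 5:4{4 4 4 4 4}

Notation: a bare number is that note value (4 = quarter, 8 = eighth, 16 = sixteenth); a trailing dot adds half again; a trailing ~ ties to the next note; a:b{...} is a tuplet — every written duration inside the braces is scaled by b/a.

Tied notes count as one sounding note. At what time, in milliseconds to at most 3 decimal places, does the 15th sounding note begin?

1. 0.0ms @ 0 + 257.143ms (3/4)
2. 257.143ms @ 3/4 + 257.143ms (3/4)
3. 514.286ms @ 3/2 + 171.429ms (1/2)
4. 685.714ms @ 2 + 257.143ms (3/4)
5. 942.857ms @ 11/4 + 257.143ms (3/4)
6. 1200.0ms @ 7/2 + 171.429ms (1/2)
7. 1371.429ms @ 4 + 195.918ms (4/7)
8. 1567.347ms @ 32/7 + 195.918ms (4/7)
9. 1763.265ms @ 36/7 + 195.918ms (4/7)
10. 1959.184ms @ 40/7 + 195.918ms (4/7)
11. 2155.102ms @ 44/7 + 195.918ms (4/7)
12. 2351.02ms @ 48/7 + 195.918ms (4/7)
13. 2546.939ms @ 52/7 + 195.918ms (4/7)
14. 2742.857ms @ 8 + 274.286ms (4/5)
15. 3017.143ms @ 44/5 + 274.286ms (4/5)
16. 3291.429ms @ 48/5 + 274.286ms (4/5)
17. 3565.714ms @ 52/5 + 274.286ms (4/5)
18. 3840.0ms @ 56/5 + 274.286ms (4/5)

note 15 onset = 44/5b = 3017.143ms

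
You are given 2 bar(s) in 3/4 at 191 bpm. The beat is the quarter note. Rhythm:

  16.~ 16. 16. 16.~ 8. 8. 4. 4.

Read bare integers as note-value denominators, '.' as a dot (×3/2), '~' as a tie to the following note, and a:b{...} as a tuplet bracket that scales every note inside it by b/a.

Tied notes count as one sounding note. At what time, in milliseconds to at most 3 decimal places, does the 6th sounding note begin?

1. 0.0ms @ 0 + 235.602ms (3/4)
2. 235.602ms @ 3/4 + 117.801ms (3/8)
3. 353.403ms @ 9/8 + 353.403ms (9/8)
4. 706.806ms @ 9/4 + 235.602ms (3/4)
5. 942.408ms @ 3 + 471.204ms (3/2)
6. 1413.613ms @ 9/2 + 471.204ms (3/2)

note 6 onset = 9/2b = 1413.613ms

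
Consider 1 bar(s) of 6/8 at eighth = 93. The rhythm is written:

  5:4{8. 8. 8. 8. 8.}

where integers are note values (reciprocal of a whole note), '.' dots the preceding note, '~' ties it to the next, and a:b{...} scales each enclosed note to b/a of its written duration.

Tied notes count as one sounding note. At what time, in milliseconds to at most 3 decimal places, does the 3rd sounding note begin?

note 3 onset = 12/5b = 1548.387ms

1. 0.0ms @ 0 + 774.194ms (6/5)
2. 774.194ms @ 6/5 + 774.194ms (6/5)
3. 1548.387ms @ 12/5 + 774.194ms (6/5)
4. 2322.581ms @ 18/5 + 774.194ms (6/5)
5. 3096.774ms @ 24/5 + 774.194ms (6/5)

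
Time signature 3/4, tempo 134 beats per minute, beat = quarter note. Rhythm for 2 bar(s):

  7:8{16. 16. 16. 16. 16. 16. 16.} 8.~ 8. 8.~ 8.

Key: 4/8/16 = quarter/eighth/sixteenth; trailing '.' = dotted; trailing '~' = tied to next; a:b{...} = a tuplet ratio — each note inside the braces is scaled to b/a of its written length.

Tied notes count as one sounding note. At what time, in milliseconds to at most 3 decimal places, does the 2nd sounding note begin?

note 2 onset = 3/7b = 191.898ms

1. 0.0ms @ 0 + 191.898ms (3/7)
2. 191.898ms @ 3/7 + 191.898ms (3/7)
3. 383.795ms @ 6/7 + 191.898ms (3/7)
4. 575.693ms @ 9/7 + 191.898ms (3/7)
5. 767.591ms @ 12/7 + 191.898ms (3/7)
6. 959.488ms @ 15/7 + 191.898ms (3/7)
7. 1151.386ms @ 18/7 + 191.898ms (3/7)
8. 1343.284ms @ 3 + 671.642ms (3/2)
9. 2014.925ms @ 9/2 + 671.642ms (3/2)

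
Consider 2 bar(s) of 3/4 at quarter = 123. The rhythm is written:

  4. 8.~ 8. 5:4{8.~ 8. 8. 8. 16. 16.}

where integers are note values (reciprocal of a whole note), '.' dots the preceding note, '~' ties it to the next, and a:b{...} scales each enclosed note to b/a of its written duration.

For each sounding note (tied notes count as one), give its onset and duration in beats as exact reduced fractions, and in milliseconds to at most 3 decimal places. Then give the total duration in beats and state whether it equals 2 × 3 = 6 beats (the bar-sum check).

1) 0.0ms=0b +731.707ms=3/2b
2) 731.707ms=3/2b +731.707ms=3/2b
3) 1463.415ms=3b +585.366ms=6/5b
4) 2048.78ms=21/5b +292.683ms=3/5b
5) 2341.463ms=24/5b +292.683ms=3/5b
6) 2634.146ms=27/5b +146.341ms=3/10b
7) 2780.488ms=57/10b +146.341ms=3/10b
Σ=6b of 6 (123bpm 3/4) — PASS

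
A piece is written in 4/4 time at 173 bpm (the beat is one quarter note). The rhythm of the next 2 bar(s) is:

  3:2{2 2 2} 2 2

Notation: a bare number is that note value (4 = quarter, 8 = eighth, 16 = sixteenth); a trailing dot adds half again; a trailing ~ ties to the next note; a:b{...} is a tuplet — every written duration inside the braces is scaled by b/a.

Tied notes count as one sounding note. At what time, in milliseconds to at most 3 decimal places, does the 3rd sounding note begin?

note 3 onset = 8/3b = 924.855ms

1. 0.0ms @ 0 + 462.428ms (4/3)
2. 462.428ms @ 4/3 + 462.428ms (4/3)
3. 924.855ms @ 8/3 + 462.428ms (4/3)
4. 1387.283ms @ 4 + 693.642ms (2)
5. 2080.925ms @ 6 + 693.642ms (2)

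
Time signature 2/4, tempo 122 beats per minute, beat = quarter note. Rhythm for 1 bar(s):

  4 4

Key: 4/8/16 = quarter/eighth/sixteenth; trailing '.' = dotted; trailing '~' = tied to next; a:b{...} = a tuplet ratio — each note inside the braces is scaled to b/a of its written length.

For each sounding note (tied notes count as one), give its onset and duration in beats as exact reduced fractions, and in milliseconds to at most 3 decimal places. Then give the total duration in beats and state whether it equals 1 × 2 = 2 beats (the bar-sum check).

1) 0.0ms=0b +491.803ms=1b
2) 491.803ms=1b +491.803ms=1b
Σ=2b of 2 (122bpm 2/4) — PASS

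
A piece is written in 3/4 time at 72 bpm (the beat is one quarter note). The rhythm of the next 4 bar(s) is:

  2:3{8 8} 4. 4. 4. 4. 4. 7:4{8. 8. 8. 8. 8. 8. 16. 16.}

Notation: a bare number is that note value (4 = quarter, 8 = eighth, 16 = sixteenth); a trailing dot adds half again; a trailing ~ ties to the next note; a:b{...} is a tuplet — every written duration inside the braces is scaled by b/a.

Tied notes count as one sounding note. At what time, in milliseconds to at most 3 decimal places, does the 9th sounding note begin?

1. 0.0ms @ 0 + 625.0ms (3/4)
2. 625.0ms @ 3/4 + 625.0ms (3/4)
3. 1250.0ms @ 3/2 + 1250.0ms (3/2)
4. 2500.0ms @ 3 + 1250.0ms (3/2)
5. 3750.0ms @ 9/2 + 1250.0ms (3/2)
6. 5000.0ms @ 6 + 1250.0ms (3/2)
7. 6250.0ms @ 15/2 + 1250.0ms (3/2)
8. 7500.0ms @ 9 + 357.143ms (3/7)
9. 7857.143ms @ 66/7 + 357.143ms (3/7)
10. 8214.286ms @ 69/7 + 357.143ms (3/7)
11. 8571.429ms @ 72/7 + 357.143ms (3/7)
12. 8928.571ms @ 75/7 + 357.143ms (3/7)
13. 9285.714ms @ 78/7 + 357.143ms (3/7)
14. 9642.857ms @ 81/7 + 178.571ms (3/14)
15. 9821.429ms @ 165/14 + 178.571ms (3/14)

note 9 onset = 66/7b = 7857.143ms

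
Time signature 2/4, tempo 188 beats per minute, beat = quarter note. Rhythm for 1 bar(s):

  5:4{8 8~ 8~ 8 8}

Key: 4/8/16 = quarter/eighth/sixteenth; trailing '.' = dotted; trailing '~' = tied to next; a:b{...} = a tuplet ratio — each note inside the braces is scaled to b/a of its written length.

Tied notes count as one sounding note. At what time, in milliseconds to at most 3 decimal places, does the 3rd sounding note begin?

note 3 onset = 8/5b = 510.638ms

1. 0.0ms @ 0 + 127.66ms (2/5)
2. 127.66ms @ 2/5 + 382.979ms (6/5)
3. 510.638ms @ 8/5 + 127.66ms (2/5)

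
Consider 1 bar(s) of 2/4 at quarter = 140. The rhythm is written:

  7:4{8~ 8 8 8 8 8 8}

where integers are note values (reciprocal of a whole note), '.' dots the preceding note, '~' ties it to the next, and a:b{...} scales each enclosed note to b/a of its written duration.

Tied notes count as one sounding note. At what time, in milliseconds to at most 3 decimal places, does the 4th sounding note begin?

1. 0.0ms @ 0 + 244.898ms (4/7)
2. 244.898ms @ 4/7 + 122.449ms (2/7)
3. 367.347ms @ 6/7 + 122.449ms (2/7)
4. 489.796ms @ 8/7 + 122.449ms (2/7)
5. 612.245ms @ 10/7 + 122.449ms (2/7)
6. 734.694ms @ 12/7 + 122.449ms (2/7)

note 4 onset = 8/7b = 489.796ms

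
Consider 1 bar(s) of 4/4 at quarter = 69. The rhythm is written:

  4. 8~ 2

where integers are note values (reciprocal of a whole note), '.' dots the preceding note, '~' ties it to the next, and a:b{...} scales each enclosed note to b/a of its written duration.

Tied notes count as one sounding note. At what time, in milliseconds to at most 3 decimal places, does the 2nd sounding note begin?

note 2 onset = 3/2b = 1304.348ms

1. 0.0ms @ 0 + 1304.348ms (3/2)
2. 1304.348ms @ 3/2 + 2173.913ms (5/2)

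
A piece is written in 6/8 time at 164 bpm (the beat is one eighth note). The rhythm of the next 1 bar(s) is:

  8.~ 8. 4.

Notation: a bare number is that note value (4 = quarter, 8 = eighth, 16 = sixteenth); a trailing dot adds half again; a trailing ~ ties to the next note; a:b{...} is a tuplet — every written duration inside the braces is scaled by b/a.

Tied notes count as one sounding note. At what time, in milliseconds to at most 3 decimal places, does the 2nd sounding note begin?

1. 0.0ms @ 0 + 1097.561ms (3)
2. 1097.561ms @ 3 + 1097.561ms (3)

note 2 onset = 3b = 1097.561ms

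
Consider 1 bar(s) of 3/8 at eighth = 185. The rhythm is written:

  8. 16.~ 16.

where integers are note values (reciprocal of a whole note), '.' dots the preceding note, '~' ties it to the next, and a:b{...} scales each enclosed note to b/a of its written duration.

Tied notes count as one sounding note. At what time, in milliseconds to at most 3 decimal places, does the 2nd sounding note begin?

note 2 onset = 3/2b = 486.486ms

1. 0.0ms @ 0 + 486.486ms (3/2)
2. 486.486ms @ 3/2 + 486.486ms (3/2)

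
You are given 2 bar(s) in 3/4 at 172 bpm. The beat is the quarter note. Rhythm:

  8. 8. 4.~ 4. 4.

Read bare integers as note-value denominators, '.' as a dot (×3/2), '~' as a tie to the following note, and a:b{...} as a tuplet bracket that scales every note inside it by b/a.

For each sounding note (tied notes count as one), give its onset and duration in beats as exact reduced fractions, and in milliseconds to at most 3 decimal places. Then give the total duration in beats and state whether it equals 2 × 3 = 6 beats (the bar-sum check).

1) 0.0ms=0b +261.628ms=3/4b
2) 261.628ms=3/4b +261.628ms=3/4b
3) 523.256ms=3/2b +1046.512ms=3b
4) 1569.767ms=9/2b +523.256ms=3/2b
Σ=6b of 6 (172bpm 3/4) — PASS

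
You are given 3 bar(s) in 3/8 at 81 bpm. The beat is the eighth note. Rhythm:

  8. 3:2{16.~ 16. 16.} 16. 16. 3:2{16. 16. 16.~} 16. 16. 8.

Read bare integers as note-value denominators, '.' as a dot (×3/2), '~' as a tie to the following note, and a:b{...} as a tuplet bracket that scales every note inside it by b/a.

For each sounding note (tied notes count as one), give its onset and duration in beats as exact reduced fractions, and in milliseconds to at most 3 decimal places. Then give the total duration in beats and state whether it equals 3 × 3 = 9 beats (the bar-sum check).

1) 0.0ms=0b +1111.111ms=3/2b
2) 1111.111ms=3/2b +740.741ms=1b
3) 1851.852ms=5/2b +370.37ms=1/2b
4) 2222.222ms=3b +555.556ms=3/4b
5) 2777.778ms=15/4b +555.556ms=3/4b
6) 3333.333ms=9/2b +370.37ms=1/2b
7) 3703.704ms=5b +370.37ms=1/2b
8) 4074.074ms=11/2b +925.926ms=5/4b
9) 5000.0ms=27/4b +555.556ms=3/4b
10) 5555.556ms=15/2b +1111.111ms=3/2b
Σ=9b of 9 (81bpm 3/8) — PASS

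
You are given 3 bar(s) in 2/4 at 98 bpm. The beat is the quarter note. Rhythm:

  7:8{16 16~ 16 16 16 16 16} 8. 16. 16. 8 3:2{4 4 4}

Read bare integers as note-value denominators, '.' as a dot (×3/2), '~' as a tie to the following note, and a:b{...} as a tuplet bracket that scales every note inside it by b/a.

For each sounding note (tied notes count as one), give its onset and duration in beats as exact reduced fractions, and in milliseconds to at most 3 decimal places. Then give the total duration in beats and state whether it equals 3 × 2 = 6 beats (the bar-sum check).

1) 0.0ms=0b +174.927ms=2/7b
2) 174.927ms=2/7b +349.854ms=4/7b
3) 524.781ms=6/7b +174.927ms=2/7b
4) 699.708ms=8/7b +174.927ms=2/7b
5) 874.636ms=10/7b +174.927ms=2/7b
6) 1049.563ms=12/7b +174.927ms=2/7b
7) 1224.49ms=2b +459.184ms=3/4b
8) 1683.673ms=11/4b +229.592ms=3/8b
9) 1913.265ms=25/8b +229.592ms=3/8b
10) 2142.857ms=7/2b +306.122ms=1/2b
11) 2448.98ms=4b +408.163ms=2/3b
12) 2857.143ms=14/3b +408.163ms=2/3b
13) 3265.306ms=16/3b +408.163ms=2/3b
Σ=6b of 6 (98bpm 2/4) — PASS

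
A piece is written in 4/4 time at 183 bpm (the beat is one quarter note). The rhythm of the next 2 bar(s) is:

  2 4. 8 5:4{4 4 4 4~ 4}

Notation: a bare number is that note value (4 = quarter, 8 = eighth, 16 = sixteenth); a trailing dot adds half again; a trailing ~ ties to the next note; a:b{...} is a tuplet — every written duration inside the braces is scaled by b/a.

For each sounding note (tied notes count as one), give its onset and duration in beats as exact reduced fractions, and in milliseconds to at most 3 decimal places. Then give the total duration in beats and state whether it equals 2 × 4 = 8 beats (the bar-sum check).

1) 0.0ms=0b +655.738ms=2b
2) 655.738ms=2b +491.803ms=3/2b
3) 1147.541ms=7/2b +163.934ms=1/2b
4) 1311.475ms=4b +262.295ms=4/5b
5) 1573.77ms=24/5b +262.295ms=4/5b
6) 1836.066ms=28/5b +262.295ms=4/5b
7) 2098.361ms=32/5b +524.59ms=8/5b
Σ=8b of 8 (183bpm 4/4) — PASS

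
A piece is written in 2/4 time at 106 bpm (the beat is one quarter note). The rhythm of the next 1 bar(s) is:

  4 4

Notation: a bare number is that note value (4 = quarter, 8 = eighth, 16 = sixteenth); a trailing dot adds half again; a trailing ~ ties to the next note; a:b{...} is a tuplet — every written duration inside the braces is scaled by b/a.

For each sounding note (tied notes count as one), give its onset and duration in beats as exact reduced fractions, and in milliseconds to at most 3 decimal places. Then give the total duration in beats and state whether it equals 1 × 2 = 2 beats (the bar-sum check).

1) 0.0ms=0b +566.038ms=1b
2) 566.038ms=1b +566.038ms=1b
Σ=2b of 2 (106bpm 2/4) — PASS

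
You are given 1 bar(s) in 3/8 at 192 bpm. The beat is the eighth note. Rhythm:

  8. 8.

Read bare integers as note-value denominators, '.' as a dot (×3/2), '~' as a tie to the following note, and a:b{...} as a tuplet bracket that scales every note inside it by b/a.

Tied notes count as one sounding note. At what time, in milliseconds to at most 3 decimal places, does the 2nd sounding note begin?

note 2 onset = 3/2b = 468.75ms

1. 0.0ms @ 0 + 468.75ms (3/2)
2. 468.75ms @ 3/2 + 468.75ms (3/2)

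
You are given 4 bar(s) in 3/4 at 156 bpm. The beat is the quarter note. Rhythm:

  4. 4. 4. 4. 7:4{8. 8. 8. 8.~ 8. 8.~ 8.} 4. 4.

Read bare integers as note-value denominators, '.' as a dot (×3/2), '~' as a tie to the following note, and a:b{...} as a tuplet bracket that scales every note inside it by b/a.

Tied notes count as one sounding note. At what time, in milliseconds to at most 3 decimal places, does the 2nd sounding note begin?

1. 0.0ms @ 0 + 576.923ms (3/2)
2. 576.923ms @ 3/2 + 576.923ms (3/2)
3. 1153.846ms @ 3 + 576.923ms (3/2)
4. 1730.769ms @ 9/2 + 576.923ms (3/2)
5. 2307.692ms @ 6 + 164.835ms (3/7)
6. 2472.527ms @ 45/7 + 164.835ms (3/7)
7. 2637.363ms @ 48/7 + 164.835ms (3/7)
8. 2802.198ms @ 51/7 + 329.67ms (6/7)
9. 3131.868ms @ 57/7 + 329.67ms (6/7)
10. 3461.538ms @ 9 + 576.923ms (3/2)
11. 4038.462ms @ 21/2 + 576.923ms (3/2)

note 2 onset = 3/2b = 576.923ms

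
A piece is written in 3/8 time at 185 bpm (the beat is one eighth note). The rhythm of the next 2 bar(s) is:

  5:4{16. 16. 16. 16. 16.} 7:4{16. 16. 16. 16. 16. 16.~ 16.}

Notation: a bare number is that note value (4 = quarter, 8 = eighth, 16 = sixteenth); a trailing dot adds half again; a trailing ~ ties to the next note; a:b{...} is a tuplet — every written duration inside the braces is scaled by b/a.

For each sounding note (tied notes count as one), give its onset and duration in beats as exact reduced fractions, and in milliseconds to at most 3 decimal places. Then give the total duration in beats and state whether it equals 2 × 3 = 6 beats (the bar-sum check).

1) 0.0ms=0b +194.595ms=3/5b
2) 194.595ms=3/5b +194.595ms=3/5b
3) 389.189ms=6/5b +194.595ms=3/5b
4) 583.784ms=9/5b +194.595ms=3/5b
5) 778.378ms=12/5b +194.595ms=3/5b
6) 972.973ms=3b +138.996ms=3/7b
7) 1111.969ms=24/7b +138.996ms=3/7b
8) 1250.965ms=27/7b +138.996ms=3/7b
9) 1389.961ms=30/7b +138.996ms=3/7b
10) 1528.958ms=33/7b +138.996ms=3/7b
11) 1667.954ms=36/7b +277.992ms=6/7b
Σ=6b of 6 (185bpm 3/8) — PASS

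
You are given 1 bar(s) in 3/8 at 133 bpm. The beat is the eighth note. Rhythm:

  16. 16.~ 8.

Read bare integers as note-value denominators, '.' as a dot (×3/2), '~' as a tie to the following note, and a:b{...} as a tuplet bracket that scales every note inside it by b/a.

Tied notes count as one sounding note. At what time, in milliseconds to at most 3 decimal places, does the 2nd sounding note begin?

note 2 onset = 3/4b = 338.346ms

1. 0.0ms @ 0 + 338.346ms (3/4)
2. 338.346ms @ 3/4 + 1015.038ms (9/4)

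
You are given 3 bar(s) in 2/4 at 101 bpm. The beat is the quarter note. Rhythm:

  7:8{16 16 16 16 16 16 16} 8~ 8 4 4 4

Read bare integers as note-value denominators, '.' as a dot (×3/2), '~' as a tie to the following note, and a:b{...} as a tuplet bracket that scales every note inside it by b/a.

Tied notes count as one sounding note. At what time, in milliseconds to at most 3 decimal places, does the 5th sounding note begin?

1. 0.0ms @ 0 + 169.731ms (2/7)
2. 169.731ms @ 2/7 + 169.731ms (2/7)
3. 339.463ms @ 4/7 + 169.731ms (2/7)
4. 509.194ms @ 6/7 + 169.731ms (2/7)
5. 678.925ms @ 8/7 + 169.731ms (2/7)
6. 848.656ms @ 10/7 + 169.731ms (2/7)
7. 1018.388ms @ 12/7 + 169.731ms (2/7)
8. 1188.119ms @ 2 + 594.059ms (1)
9. 1782.178ms @ 3 + 594.059ms (1)
10. 2376.238ms @ 4 + 594.059ms (1)
11. 2970.297ms @ 5 + 594.059ms (1)

note 5 onset = 8/7b = 678.925ms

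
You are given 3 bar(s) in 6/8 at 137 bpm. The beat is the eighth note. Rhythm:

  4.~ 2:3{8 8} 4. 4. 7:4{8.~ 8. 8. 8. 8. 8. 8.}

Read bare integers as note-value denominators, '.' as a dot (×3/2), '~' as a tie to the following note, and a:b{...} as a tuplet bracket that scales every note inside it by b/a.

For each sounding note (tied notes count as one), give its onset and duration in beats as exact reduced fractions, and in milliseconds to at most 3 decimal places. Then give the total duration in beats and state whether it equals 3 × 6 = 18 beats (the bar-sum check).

1) 0.0ms=0b +1970.803ms=9/2b
2) 1970.803ms=9/2b +656.934ms=3/2b
3) 2627.737ms=6b +1313.869ms=3b
4) 3941.606ms=9b +1313.869ms=3b
5) 5255.474ms=12b +750.782ms=12/7b
6) 6006.257ms=96/7b +375.391ms=6/7b
7) 6381.648ms=102/7b +375.391ms=6/7b
8) 6757.039ms=108/7b +375.391ms=6/7b
9) 7132.43ms=114/7b +375.391ms=6/7b
10) 7507.821ms=120/7b +375.391ms=6/7b
Σ=18b of 18 (137bpm 6/8) — PASS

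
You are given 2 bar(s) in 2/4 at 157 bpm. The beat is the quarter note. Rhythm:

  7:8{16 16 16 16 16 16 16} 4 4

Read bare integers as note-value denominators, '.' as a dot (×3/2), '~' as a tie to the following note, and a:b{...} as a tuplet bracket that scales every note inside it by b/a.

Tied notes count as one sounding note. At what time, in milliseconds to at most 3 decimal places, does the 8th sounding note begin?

1. 0.0ms @ 0 + 109.19ms (2/7)
2. 109.19ms @ 2/7 + 109.19ms (2/7)
3. 218.38ms @ 4/7 + 109.19ms (2/7)
4. 327.571ms @ 6/7 + 109.19ms (2/7)
5. 436.761ms @ 8/7 + 109.19ms (2/7)
6. 545.951ms @ 10/7 + 109.19ms (2/7)
7. 655.141ms @ 12/7 + 109.19ms (2/7)
8. 764.331ms @ 2 + 382.166ms (1)
9. 1146.497ms @ 3 + 382.166ms (1)

note 8 onset = 2b = 764.331ms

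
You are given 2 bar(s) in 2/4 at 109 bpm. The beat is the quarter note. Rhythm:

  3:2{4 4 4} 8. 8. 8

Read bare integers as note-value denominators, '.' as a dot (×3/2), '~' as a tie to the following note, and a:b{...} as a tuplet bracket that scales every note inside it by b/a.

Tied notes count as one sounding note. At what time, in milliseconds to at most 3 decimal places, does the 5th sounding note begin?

note 5 onset = 11/4b = 1513.761ms

1. 0.0ms @ 0 + 366.972ms (2/3)
2. 366.972ms @ 2/3 + 366.972ms (2/3)
3. 733.945ms @ 4/3 + 366.972ms (2/3)
4. 1100.917ms @ 2 + 412.844ms (3/4)
5. 1513.761ms @ 11/4 + 412.844ms (3/4)
6. 1926.606ms @ 7/2 + 275.229ms (1/2)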